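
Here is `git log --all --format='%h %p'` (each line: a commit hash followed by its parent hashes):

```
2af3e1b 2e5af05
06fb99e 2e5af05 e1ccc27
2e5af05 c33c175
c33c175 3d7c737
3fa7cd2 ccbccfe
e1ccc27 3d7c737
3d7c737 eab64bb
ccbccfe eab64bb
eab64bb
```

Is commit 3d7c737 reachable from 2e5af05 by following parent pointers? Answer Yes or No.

Ancestors of 2e5af05 (commits reachable by following parents): {2e5af05, 3d7c737, c33c175, eab64bb}.
3d7c737 is in that set, so it is an ancestor of 2e5af05.

Yes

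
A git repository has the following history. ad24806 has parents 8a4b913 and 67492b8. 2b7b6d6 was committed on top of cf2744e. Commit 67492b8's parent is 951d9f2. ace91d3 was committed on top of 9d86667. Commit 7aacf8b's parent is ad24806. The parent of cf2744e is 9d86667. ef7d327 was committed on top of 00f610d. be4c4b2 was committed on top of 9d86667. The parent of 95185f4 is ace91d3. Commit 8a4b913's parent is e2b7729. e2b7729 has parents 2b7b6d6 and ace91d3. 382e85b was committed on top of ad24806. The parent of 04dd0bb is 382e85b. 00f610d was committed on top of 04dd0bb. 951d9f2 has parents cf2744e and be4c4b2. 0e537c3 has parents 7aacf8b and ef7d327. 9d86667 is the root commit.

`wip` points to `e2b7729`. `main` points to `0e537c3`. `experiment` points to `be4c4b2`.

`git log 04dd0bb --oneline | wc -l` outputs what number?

12

Walking parent pointers from 04dd0bb: reachable set = {04dd0bb, 2b7b6d6, 382e85b, 67492b8, 8a4b913, 951d9f2, 9d86667, ace91d3, ad24806, be4c4b2, cf2744e, e2b7729}.
That is 12 commits.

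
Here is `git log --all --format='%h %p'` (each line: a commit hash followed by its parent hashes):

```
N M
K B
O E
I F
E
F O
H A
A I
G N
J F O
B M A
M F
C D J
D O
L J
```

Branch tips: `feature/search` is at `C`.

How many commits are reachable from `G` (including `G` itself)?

6

Walking parent pointers from G: reachable set = {E, F, G, M, N, O}.
That is 6 commits.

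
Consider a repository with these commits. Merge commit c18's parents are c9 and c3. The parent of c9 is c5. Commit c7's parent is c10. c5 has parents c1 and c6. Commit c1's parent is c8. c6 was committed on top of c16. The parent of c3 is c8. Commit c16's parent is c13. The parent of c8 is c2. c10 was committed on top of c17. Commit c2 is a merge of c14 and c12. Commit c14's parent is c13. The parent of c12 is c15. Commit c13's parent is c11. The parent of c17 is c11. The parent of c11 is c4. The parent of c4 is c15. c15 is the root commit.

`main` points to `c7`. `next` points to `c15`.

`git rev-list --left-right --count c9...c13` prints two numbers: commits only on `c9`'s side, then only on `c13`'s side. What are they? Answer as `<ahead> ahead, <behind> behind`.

Reachable from c9: {c1, c11, c12, c13, c14, c15, c16, c2, c4, c5, c6, c8, c9}.
Reachable from c13: {c11, c13, c15, c4}.
Only in c9's history (ahead): {c1, c12, c14, c16, c2, c5, c6, c8, c9} — 9.
Only in c13's history (behind): {} — 0.

9 ahead, 0 behind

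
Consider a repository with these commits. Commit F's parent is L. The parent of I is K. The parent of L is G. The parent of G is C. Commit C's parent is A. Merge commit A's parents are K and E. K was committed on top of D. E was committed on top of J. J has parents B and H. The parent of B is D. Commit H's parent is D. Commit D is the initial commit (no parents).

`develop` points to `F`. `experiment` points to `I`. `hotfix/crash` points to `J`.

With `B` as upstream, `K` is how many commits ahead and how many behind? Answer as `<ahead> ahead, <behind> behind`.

Reachable from K: {D, K}.
Reachable from B: {B, D}.
Only in K's history (ahead): {K} — 1.
Only in B's history (behind): {B} — 1.

1 ahead, 1 behind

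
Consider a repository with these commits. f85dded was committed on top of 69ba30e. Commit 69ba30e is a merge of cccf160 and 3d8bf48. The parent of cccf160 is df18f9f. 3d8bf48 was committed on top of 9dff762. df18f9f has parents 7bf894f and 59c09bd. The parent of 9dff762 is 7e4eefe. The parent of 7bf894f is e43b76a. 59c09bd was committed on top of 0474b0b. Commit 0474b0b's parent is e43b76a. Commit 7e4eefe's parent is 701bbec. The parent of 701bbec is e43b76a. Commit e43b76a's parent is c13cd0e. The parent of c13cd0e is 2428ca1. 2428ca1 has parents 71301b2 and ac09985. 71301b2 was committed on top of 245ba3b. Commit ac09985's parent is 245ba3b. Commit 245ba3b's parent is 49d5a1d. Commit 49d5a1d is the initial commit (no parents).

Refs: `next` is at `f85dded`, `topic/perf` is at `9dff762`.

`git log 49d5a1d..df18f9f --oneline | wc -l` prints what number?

10

Reachable from df18f9f: {0474b0b, 2428ca1, 245ba3b, 49d5a1d, 59c09bd, 71301b2, 7bf894f, ac09985, c13cd0e, df18f9f, e43b76a}.
Reachable from 49d5a1d: {49d5a1d}.
In df18f9f's history but not 49d5a1d's: {0474b0b, 2428ca1, 245ba3b, 59c09bd, 71301b2, 7bf894f, ac09985, c13cd0e, df18f9f, e43b76a} — 10 commits.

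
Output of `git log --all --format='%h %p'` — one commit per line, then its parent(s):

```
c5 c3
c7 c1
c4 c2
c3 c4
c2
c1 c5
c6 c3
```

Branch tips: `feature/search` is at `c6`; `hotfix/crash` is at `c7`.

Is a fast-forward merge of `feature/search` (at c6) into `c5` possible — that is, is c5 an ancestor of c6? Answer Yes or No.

A fast-forward from c5 to c6 is possible iff c5 is an ancestor of c6.
Ancestors of c6: {c2, c3, c4, c6}.
c5 is not among them, so fast-forward is not possible.

No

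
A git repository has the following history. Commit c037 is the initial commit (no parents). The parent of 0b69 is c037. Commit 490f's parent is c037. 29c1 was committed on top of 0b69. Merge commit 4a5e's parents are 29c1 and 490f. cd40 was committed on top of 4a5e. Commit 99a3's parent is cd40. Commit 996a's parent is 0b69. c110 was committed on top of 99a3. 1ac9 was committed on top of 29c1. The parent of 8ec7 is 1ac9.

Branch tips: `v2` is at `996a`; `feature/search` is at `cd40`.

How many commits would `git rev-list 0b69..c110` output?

6

Reachable from c110: {0b69, 29c1, 490f, 4a5e, 99a3, c037, c110, cd40}.
Reachable from 0b69: {0b69, c037}.
In c110's history but not 0b69's: {29c1, 490f, 4a5e, 99a3, c110, cd40} — 6 commits.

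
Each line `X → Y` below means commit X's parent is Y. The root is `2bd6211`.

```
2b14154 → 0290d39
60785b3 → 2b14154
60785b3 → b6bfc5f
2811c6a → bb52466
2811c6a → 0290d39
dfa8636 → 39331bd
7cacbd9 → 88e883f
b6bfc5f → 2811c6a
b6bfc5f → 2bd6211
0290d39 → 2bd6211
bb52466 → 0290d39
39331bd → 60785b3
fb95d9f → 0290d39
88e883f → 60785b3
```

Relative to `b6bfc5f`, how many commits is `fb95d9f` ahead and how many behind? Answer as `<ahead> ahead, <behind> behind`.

1 ahead, 3 behind

Reachable from fb95d9f: {0290d39, 2bd6211, fb95d9f}.
Reachable from b6bfc5f: {0290d39, 2811c6a, 2bd6211, b6bfc5f, bb52466}.
Only in fb95d9f's history (ahead): {fb95d9f} — 1.
Only in b6bfc5f's history (behind): {2811c6a, b6bfc5f, bb52466} — 3.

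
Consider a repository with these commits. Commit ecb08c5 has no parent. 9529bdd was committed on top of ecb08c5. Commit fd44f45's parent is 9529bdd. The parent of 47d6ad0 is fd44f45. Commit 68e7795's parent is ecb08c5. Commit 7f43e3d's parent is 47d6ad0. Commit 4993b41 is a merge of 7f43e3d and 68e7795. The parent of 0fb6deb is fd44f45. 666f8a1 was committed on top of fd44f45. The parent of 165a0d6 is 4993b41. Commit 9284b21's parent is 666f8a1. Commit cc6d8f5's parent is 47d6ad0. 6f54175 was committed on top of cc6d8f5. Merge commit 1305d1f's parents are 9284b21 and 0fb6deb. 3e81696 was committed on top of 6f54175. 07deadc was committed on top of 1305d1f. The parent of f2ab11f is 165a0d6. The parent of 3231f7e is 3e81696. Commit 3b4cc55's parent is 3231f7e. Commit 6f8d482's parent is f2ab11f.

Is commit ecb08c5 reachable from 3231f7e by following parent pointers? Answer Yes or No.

Ancestors of 3231f7e (commits reachable by following parents): {3231f7e, 3e81696, 47d6ad0, 6f54175, 9529bdd, cc6d8f5, ecb08c5, fd44f45}.
ecb08c5 is in that set, so it is an ancestor of 3231f7e.

Yes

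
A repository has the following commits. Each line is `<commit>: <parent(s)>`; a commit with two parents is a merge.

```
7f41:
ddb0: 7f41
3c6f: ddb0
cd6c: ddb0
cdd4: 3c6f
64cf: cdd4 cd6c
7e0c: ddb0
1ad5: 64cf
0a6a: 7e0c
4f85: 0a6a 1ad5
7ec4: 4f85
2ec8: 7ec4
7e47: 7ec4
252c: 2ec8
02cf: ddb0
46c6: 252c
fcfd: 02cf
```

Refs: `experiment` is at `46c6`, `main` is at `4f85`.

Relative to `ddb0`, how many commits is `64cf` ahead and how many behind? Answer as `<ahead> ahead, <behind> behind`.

Reachable from 64cf: {3c6f, 64cf, 7f41, cd6c, cdd4, ddb0}.
Reachable from ddb0: {7f41, ddb0}.
Only in 64cf's history (ahead): {3c6f, 64cf, cd6c, cdd4} — 4.
Only in ddb0's history (behind): {} — 0.

4 ahead, 0 behind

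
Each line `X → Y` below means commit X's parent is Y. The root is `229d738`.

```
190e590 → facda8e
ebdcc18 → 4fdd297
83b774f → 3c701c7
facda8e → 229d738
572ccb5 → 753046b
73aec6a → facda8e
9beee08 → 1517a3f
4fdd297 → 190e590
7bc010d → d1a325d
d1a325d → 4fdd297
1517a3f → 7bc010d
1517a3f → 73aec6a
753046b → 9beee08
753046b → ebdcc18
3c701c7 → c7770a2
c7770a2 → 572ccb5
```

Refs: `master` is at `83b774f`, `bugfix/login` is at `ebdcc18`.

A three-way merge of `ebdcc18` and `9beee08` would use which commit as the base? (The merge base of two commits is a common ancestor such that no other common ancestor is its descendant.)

Ancestors of ebdcc18: {190e590, 229d738, 4fdd297, ebdcc18, facda8e}.
Ancestors of 9beee08: {1517a3f, 190e590, 229d738, 4fdd297, 73aec6a, 7bc010d, 9beee08, d1a325d, facda8e}.
Common ancestors: {190e590, 229d738, 4fdd297, facda8e}.
Among these, 4fdd297 is not an ancestor of any other common ancestor — it is the merge base.

4fdd297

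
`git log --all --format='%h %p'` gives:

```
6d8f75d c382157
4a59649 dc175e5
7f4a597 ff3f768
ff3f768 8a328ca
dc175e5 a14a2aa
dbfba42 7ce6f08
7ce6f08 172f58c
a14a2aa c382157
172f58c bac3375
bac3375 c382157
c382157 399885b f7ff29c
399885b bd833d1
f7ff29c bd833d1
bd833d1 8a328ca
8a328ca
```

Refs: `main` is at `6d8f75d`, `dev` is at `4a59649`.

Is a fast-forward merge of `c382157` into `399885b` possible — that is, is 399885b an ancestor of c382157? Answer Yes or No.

A fast-forward from 399885b to c382157 is possible iff 399885b is an ancestor of c382157.
Ancestors of c382157: {399885b, 8a328ca, bd833d1, c382157, f7ff29c}.
399885b is among them, so fast-forward is possible.

Yes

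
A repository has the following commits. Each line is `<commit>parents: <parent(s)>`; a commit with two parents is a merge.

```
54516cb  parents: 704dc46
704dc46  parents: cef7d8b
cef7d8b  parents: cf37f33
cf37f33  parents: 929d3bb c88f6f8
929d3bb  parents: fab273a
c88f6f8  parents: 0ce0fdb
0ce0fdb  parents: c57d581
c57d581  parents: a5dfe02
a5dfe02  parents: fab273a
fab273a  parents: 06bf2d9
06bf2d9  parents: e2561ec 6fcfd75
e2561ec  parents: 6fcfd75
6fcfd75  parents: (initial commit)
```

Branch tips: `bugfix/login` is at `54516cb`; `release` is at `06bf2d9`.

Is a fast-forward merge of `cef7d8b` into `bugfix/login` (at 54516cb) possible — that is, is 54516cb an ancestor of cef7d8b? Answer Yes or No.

No

A fast-forward from 54516cb to cef7d8b is possible iff 54516cb is an ancestor of cef7d8b.
Ancestors of cef7d8b: {06bf2d9, 0ce0fdb, 6fcfd75, 929d3bb, a5dfe02, c57d581, c88f6f8, cef7d8b, cf37f33, e2561ec, fab273a}.
54516cb is not among them, so fast-forward is not possible.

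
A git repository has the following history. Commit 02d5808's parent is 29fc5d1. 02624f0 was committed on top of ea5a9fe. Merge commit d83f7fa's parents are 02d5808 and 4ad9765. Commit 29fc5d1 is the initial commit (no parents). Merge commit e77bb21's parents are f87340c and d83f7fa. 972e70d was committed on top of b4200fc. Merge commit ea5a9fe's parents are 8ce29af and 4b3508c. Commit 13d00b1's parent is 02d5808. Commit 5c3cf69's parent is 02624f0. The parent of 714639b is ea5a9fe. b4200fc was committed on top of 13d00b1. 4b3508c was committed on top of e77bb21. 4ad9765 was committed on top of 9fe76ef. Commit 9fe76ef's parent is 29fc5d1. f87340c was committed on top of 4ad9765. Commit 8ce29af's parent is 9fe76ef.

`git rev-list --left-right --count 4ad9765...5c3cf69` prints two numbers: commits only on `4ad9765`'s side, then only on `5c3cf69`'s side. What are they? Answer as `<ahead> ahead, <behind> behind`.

0 ahead, 9 behind

Reachable from 4ad9765: {29fc5d1, 4ad9765, 9fe76ef}.
Reachable from 5c3cf69: {02624f0, 02d5808, 29fc5d1, 4ad9765, 4b3508c, 5c3cf69, 8ce29af, 9fe76ef, d83f7fa, e77bb21, ea5a9fe, f87340c}.
Only in 4ad9765's history (ahead): {} — 0.
Only in 5c3cf69's history (behind): {02624f0, 02d5808, 4b3508c, 5c3cf69, 8ce29af, d83f7fa, e77bb21, ea5a9fe, f87340c} — 9.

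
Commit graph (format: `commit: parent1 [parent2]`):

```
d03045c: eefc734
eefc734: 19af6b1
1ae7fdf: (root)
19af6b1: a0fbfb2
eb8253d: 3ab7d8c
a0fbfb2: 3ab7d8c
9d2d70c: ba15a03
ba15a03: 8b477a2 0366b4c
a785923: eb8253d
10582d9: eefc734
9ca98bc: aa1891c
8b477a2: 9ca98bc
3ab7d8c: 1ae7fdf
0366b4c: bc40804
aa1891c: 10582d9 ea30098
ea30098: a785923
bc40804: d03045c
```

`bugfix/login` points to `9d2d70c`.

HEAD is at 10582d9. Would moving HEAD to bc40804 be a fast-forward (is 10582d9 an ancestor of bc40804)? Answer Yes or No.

No

A fast-forward from 10582d9 to bc40804 is possible iff 10582d9 is an ancestor of bc40804.
Ancestors of bc40804: {19af6b1, 1ae7fdf, 3ab7d8c, a0fbfb2, bc40804, d03045c, eefc734}.
10582d9 is not among them, so fast-forward is not possible.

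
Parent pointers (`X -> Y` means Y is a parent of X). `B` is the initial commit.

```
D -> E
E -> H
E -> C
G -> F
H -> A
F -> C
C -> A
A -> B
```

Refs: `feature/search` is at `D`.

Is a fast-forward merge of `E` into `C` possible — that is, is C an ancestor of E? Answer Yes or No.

A fast-forward from C to E is possible iff C is an ancestor of E.
Ancestors of E: {A, B, C, E, H}.
C is among them, so fast-forward is possible.

Yes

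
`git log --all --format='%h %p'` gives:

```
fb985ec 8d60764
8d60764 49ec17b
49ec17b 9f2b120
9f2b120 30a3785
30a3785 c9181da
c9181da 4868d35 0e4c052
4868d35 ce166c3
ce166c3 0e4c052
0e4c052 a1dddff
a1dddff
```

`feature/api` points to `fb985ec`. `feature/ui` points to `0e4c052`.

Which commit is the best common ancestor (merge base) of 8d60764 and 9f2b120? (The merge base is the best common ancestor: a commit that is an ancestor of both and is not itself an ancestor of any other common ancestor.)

Ancestors of 8d60764: {0e4c052, 30a3785, 4868d35, 49ec17b, 8d60764, 9f2b120, a1dddff, c9181da, ce166c3}.
Ancestors of 9f2b120: {0e4c052, 30a3785, 4868d35, 9f2b120, a1dddff, c9181da, ce166c3}.
Common ancestors: {0e4c052, 30a3785, 4868d35, 9f2b120, a1dddff, c9181da, ce166c3}.
Among these, 9f2b120 is not an ancestor of any other common ancestor — it is the merge base.

9f2b120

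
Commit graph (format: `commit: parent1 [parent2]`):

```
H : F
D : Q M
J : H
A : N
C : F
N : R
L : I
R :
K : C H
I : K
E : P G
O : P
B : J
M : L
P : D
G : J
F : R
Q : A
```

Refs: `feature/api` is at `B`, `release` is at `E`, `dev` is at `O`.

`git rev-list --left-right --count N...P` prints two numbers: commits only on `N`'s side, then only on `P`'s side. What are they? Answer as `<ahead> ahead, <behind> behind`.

0 ahead, 11 behind

Reachable from N: {N, R}.
Reachable from P: {A, C, D, F, H, I, K, L, M, N, P, Q, R}.
Only in N's history (ahead): {} — 0.
Only in P's history (behind): {A, C, D, F, H, I, K, L, M, P, Q} — 11.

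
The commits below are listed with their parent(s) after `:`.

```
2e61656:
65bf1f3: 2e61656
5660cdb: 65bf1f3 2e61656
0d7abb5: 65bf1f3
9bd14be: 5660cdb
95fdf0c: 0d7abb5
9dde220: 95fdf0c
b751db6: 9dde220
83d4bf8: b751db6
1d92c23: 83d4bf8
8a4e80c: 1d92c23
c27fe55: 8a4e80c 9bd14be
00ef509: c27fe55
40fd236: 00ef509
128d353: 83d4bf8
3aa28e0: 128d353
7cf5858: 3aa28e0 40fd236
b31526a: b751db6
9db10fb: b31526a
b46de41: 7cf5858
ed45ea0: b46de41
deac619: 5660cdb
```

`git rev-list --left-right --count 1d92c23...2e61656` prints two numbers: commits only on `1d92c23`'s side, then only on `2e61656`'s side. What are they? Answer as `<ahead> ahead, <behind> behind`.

Reachable from 1d92c23: {0d7abb5, 1d92c23, 2e61656, 65bf1f3, 83d4bf8, 95fdf0c, 9dde220, b751db6}.
Reachable from 2e61656: {2e61656}.
Only in 1d92c23's history (ahead): {0d7abb5, 1d92c23, 65bf1f3, 83d4bf8, 95fdf0c, 9dde220, b751db6} — 7.
Only in 2e61656's history (behind): {} — 0.

7 ahead, 0 behind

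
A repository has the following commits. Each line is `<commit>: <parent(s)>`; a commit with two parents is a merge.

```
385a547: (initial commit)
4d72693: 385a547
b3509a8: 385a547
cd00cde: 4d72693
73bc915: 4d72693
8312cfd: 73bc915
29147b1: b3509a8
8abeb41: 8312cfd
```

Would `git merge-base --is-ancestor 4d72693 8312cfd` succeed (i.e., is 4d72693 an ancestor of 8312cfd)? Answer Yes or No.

Ancestors of 8312cfd (commits reachable by following parents): {385a547, 4d72693, 73bc915, 8312cfd}.
4d72693 is in that set, so it is an ancestor of 8312cfd.

Yes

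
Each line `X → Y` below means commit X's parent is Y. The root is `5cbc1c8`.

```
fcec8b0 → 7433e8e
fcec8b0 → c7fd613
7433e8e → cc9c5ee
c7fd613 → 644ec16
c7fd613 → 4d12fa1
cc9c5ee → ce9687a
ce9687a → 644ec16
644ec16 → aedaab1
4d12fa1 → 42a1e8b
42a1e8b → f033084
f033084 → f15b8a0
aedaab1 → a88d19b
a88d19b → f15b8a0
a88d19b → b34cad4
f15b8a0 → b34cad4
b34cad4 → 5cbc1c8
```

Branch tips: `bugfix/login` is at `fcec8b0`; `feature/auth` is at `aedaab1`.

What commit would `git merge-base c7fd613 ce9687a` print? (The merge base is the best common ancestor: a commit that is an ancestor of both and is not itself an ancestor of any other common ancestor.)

644ec16

Ancestors of c7fd613: {42a1e8b, 4d12fa1, 5cbc1c8, 644ec16, a88d19b, aedaab1, b34cad4, c7fd613, f033084, f15b8a0}.
Ancestors of ce9687a: {5cbc1c8, 644ec16, a88d19b, aedaab1, b34cad4, ce9687a, f15b8a0}.
Common ancestors: {5cbc1c8, 644ec16, a88d19b, aedaab1, b34cad4, f15b8a0}.
Among these, 644ec16 is not an ancestor of any other common ancestor — it is the merge base.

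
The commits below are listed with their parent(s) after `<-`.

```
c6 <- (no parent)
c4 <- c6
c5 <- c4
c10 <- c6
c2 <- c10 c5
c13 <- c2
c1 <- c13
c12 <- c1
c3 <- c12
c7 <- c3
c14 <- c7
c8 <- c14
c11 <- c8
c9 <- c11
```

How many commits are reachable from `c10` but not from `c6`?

Reachable from c10: {c10, c6}.
Reachable from c6: {c6}.
In c10's history but not c6's: {c10} — 1 commit.

1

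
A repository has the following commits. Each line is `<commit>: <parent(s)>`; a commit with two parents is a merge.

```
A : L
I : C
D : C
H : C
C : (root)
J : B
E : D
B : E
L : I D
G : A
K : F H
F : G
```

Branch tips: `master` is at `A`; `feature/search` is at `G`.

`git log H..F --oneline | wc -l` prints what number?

Reachable from F: {A, C, D, F, G, I, L}.
Reachable from H: {C, H}.
In F's history but not H's: {A, D, F, G, I, L} — 6 commits.

6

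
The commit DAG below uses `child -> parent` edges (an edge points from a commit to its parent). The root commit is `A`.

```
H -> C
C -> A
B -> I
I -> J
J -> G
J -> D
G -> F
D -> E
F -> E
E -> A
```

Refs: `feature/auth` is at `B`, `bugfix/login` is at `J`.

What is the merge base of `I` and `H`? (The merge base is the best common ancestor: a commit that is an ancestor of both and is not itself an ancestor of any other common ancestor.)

Ancestors of I: {A, D, E, F, G, I, J}.
Ancestors of H: {A, C, H}.
Common ancestors: {A}.
The only common ancestor is A, so it is the merge base.

A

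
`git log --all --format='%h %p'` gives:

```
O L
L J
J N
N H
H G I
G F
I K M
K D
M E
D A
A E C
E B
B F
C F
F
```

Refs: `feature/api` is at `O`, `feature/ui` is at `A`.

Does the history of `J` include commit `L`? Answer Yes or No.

No

Ancestors of J: {A, B, C, D, E, F, G, H, I, J, K, M, N}.
L is not in that set, so it is not an ancestor of J.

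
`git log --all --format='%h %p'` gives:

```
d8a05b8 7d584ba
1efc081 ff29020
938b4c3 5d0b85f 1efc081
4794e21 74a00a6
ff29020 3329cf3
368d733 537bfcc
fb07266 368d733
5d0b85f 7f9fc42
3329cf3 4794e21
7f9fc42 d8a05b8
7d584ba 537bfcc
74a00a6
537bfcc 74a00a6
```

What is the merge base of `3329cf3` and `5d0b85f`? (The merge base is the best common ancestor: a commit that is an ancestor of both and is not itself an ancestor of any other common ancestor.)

Ancestors of 3329cf3: {3329cf3, 4794e21, 74a00a6}.
Ancestors of 5d0b85f: {537bfcc, 5d0b85f, 74a00a6, 7d584ba, 7f9fc42, d8a05b8}.
Common ancestors: {74a00a6}.
The only common ancestor is 74a00a6, so it is the merge base.

74a00a6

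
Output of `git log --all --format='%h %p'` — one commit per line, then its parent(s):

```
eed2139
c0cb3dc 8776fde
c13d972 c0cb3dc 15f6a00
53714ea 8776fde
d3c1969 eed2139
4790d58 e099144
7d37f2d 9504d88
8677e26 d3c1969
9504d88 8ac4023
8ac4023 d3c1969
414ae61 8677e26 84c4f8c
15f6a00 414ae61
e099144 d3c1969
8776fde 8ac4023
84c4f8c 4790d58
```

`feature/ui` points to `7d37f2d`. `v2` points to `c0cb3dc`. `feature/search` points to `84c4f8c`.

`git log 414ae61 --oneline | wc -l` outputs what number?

Walking parent pointers from 414ae61: reachable set = {414ae61, 4790d58, 84c4f8c, 8677e26, d3c1969, e099144, eed2139}.
That is 7 commits.

7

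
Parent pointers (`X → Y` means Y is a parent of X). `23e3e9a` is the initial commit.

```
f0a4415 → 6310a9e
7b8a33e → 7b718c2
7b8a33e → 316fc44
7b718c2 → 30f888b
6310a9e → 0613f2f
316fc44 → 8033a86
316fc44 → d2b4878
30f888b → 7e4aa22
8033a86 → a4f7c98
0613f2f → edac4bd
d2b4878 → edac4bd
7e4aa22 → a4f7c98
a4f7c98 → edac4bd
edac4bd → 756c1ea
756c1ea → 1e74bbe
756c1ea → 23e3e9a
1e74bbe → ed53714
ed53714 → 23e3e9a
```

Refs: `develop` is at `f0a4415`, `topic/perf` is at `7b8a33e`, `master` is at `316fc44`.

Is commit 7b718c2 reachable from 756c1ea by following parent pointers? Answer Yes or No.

No

Ancestors of 756c1ea: {1e74bbe, 23e3e9a, 756c1ea, ed53714}.
7b718c2 is not in that set, so it is not an ancestor of 756c1ea.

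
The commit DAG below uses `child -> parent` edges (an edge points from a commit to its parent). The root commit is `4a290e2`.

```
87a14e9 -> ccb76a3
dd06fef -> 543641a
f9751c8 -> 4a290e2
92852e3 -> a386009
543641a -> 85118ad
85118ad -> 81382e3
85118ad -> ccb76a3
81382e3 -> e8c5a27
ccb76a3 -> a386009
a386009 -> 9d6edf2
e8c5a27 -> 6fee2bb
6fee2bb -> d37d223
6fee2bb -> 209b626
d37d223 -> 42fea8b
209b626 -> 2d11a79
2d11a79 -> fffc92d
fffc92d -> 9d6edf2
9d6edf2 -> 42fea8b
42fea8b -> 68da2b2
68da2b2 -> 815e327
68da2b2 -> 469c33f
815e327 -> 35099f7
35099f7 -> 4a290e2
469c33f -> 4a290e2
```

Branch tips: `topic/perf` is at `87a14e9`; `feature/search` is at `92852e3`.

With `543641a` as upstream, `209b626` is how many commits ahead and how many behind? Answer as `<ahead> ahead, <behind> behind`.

0 ahead, 8 behind

Reachable from 209b626: {209b626, 2d11a79, 35099f7, 42fea8b, 469c33f, 4a290e2, 68da2b2, 815e327, 9d6edf2, fffc92d}.
Reachable from 543641a: {209b626, 2d11a79, 35099f7, 42fea8b, 469c33f, 4a290e2, 543641a, 68da2b2, 6fee2bb, 81382e3, 815e327, 85118ad, 9d6edf2, a386009, ccb76a3, d37d223, e8c5a27, fffc92d}.
Only in 209b626's history (ahead): {} — 0.
Only in 543641a's history (behind): {543641a, 6fee2bb, 81382e3, 85118ad, a386009, ccb76a3, d37d223, e8c5a27} — 8.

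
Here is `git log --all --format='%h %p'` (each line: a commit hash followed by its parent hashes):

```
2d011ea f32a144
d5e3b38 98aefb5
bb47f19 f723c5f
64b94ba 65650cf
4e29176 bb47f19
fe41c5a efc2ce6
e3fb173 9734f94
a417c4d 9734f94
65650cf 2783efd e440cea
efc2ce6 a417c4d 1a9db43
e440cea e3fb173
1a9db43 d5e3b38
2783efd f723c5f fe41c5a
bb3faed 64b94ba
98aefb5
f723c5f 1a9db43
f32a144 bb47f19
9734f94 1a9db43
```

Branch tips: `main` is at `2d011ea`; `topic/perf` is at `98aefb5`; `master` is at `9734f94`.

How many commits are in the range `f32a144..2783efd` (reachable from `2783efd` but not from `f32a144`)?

5

Reachable from 2783efd: {1a9db43, 2783efd, 9734f94, 98aefb5, a417c4d, d5e3b38, efc2ce6, f723c5f, fe41c5a}.
Reachable from f32a144: {1a9db43, 98aefb5, bb47f19, d5e3b38, f32a144, f723c5f}.
In 2783efd's history but not f32a144's: {2783efd, 9734f94, a417c4d, efc2ce6, fe41c5a} — 5 commits.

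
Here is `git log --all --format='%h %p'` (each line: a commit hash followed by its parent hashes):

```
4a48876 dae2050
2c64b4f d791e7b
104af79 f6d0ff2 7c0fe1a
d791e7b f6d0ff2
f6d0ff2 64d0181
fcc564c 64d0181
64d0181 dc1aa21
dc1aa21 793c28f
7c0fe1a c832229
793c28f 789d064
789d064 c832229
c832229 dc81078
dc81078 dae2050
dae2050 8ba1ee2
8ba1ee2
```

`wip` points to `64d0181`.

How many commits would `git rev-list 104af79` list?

11

Walking parent pointers from 104af79: reachable set = {104af79, 64d0181, 789d064, 793c28f, 7c0fe1a, 8ba1ee2, c832229, dae2050, dc1aa21, dc81078, f6d0ff2}.
That is 11 commits.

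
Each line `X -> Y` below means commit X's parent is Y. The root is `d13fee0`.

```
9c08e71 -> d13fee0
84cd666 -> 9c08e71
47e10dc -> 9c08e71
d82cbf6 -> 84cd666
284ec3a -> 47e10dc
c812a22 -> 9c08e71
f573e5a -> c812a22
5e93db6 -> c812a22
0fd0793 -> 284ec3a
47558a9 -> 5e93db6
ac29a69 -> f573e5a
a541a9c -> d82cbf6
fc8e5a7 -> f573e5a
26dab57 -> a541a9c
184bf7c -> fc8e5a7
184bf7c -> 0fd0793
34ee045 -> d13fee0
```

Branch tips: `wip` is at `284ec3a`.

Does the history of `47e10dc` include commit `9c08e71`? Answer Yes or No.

Yes

Ancestors of 47e10dc (commits reachable by following parents): {47e10dc, 9c08e71, d13fee0}.
9c08e71 is in that set, so it is an ancestor of 47e10dc.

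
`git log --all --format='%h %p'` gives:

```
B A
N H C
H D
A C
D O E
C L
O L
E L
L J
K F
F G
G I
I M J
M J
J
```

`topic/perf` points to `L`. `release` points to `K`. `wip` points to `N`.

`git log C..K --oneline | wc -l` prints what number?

5

Reachable from K: {F, G, I, J, K, M}.
Reachable from C: {C, J, L}.
In K's history but not C's: {F, G, I, K, M} — 5 commits.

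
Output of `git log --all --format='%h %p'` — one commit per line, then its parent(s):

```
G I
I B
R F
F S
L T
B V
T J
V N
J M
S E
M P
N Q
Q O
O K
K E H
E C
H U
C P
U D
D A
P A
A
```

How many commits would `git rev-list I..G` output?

1

Reachable from G: {A, B, C, D, E, G, H, I, K, N, O, P, Q, U, V}.
Reachable from I: {A, B, C, D, E, H, I, K, N, O, P, Q, U, V}.
In G's history but not I's: {G} — 1 commit.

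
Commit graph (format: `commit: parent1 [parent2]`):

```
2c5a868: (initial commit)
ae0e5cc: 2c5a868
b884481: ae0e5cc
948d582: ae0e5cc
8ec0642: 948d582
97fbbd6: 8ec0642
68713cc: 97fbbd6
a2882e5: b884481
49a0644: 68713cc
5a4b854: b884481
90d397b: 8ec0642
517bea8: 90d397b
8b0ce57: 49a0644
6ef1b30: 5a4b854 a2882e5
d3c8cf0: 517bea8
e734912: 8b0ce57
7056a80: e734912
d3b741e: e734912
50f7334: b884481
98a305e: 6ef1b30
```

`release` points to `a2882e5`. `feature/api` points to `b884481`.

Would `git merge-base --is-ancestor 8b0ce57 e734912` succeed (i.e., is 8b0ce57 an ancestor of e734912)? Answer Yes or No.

Yes

Ancestors of e734912 (commits reachable by following parents): {2c5a868, 49a0644, 68713cc, 8b0ce57, 8ec0642, 948d582, 97fbbd6, ae0e5cc, e734912}.
8b0ce57 is in that set, so it is an ancestor of e734912.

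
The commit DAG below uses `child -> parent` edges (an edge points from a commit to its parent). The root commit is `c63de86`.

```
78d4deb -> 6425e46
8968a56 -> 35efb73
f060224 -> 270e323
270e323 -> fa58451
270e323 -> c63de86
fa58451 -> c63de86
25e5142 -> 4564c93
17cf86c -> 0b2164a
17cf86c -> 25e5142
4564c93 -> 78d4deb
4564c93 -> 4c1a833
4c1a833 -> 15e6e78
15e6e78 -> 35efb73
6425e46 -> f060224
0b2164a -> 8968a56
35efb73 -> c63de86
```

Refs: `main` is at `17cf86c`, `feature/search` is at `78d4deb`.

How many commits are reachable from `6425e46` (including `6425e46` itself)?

Walking parent pointers from 6425e46: reachable set = {270e323, 6425e46, c63de86, f060224, fa58451}.
That is 5 commits.

5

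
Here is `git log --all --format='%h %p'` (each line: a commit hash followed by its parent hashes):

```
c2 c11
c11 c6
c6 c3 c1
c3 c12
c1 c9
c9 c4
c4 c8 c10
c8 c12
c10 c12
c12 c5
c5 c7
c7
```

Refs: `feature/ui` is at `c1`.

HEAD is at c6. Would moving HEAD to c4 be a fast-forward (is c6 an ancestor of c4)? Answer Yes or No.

A fast-forward from c6 to c4 is possible iff c6 is an ancestor of c4.
Ancestors of c4: {c10, c12, c4, c5, c7, c8}.
c6 is not among them, so fast-forward is not possible.

No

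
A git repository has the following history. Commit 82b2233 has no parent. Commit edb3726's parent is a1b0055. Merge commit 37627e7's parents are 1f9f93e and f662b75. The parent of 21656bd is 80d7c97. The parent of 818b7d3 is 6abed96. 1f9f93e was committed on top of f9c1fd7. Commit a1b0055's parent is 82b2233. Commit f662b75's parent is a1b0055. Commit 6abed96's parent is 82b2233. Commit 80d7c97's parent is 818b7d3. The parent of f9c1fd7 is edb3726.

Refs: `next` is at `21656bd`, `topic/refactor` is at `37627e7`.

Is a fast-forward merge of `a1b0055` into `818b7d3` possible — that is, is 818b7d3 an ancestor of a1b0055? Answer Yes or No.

A fast-forward from 818b7d3 to a1b0055 is possible iff 818b7d3 is an ancestor of a1b0055.
Ancestors of a1b0055: {82b2233, a1b0055}.
818b7d3 is not among them, so fast-forward is not possible.

No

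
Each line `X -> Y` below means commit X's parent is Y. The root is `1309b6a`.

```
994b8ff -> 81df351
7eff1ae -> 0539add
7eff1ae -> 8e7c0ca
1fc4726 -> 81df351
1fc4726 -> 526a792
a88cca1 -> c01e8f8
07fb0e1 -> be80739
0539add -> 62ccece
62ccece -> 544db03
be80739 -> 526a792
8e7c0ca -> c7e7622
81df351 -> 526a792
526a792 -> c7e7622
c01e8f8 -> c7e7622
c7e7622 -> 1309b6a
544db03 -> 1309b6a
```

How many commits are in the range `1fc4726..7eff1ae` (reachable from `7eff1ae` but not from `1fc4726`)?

Reachable from 7eff1ae: {0539add, 1309b6a, 544db03, 62ccece, 7eff1ae, 8e7c0ca, c7e7622}.
Reachable from 1fc4726: {1309b6a, 1fc4726, 526a792, 81df351, c7e7622}.
In 7eff1ae's history but not 1fc4726's: {0539add, 544db03, 62ccece, 7eff1ae, 8e7c0ca} — 5 commits.

5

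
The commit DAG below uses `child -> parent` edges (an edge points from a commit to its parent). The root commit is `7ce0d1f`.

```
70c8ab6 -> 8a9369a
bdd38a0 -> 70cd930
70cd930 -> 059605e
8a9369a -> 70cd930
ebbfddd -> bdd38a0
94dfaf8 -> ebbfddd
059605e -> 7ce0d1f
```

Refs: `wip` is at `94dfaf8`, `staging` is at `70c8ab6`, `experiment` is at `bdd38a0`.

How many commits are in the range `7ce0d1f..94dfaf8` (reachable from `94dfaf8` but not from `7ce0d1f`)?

5

Reachable from 94dfaf8: {059605e, 70cd930, 7ce0d1f, 94dfaf8, bdd38a0, ebbfddd}.
Reachable from 7ce0d1f: {7ce0d1f}.
In 94dfaf8's history but not 7ce0d1f's: {059605e, 70cd930, 94dfaf8, bdd38a0, ebbfddd} — 5 commits.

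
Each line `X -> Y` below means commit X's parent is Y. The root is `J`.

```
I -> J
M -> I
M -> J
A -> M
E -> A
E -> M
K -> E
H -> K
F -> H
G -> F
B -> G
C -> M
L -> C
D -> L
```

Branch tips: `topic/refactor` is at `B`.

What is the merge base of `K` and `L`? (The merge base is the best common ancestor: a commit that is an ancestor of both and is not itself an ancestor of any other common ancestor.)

M

Ancestors of K: {A, E, I, J, K, M}.
Ancestors of L: {C, I, J, L, M}.
Common ancestors: {I, J, M}.
Among these, M is not an ancestor of any other common ancestor — it is the merge base.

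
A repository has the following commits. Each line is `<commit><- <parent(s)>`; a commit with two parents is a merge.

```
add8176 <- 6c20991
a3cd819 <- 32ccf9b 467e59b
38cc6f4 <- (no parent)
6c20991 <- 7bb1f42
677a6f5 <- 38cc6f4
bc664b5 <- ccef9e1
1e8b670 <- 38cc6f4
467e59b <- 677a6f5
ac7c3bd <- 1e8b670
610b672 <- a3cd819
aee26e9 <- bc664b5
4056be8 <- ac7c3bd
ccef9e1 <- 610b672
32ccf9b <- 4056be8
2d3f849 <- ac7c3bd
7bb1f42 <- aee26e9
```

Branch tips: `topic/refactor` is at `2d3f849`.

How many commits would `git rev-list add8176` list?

Walking parent pointers from add8176: reachable set = {1e8b670, 32ccf9b, 38cc6f4, 4056be8, 467e59b, 610b672, 677a6f5, 6c20991, 7bb1f42, a3cd819, ac7c3bd, add8176, aee26e9, bc664b5, ccef9e1}.
That is 15 commits.

15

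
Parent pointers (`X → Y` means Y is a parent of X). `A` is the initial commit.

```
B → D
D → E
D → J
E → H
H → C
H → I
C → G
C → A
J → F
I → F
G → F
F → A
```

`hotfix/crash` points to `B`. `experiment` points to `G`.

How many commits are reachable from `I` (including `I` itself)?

3

Walking parent pointers from I: reachable set = {A, F, I}.
That is 3 commits.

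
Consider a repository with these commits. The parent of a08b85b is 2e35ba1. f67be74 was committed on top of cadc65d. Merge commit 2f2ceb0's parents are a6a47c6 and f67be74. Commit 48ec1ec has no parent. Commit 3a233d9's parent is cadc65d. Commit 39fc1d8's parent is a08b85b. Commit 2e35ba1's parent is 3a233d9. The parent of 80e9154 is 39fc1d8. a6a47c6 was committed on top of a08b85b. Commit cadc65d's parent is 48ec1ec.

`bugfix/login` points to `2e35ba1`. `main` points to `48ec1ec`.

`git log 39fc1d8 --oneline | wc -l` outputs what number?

6

Walking parent pointers from 39fc1d8: reachable set = {2e35ba1, 39fc1d8, 3a233d9, 48ec1ec, a08b85b, cadc65d}.
That is 6 commits.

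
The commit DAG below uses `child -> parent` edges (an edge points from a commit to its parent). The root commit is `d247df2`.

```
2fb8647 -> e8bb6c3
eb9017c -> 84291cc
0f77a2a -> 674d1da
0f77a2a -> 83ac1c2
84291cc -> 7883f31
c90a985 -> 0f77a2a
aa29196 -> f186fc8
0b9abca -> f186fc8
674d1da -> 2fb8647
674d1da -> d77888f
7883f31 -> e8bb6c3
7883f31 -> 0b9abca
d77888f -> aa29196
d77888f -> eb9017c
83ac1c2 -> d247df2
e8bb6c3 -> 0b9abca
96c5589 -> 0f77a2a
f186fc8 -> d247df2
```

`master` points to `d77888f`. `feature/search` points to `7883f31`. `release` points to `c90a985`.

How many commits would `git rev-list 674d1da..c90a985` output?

3

Reachable from c90a985: {0b9abca, 0f77a2a, 2fb8647, 674d1da, 7883f31, 83ac1c2, 84291cc, aa29196, c90a985, d247df2, d77888f, e8bb6c3, eb9017c, f186fc8}.
Reachable from 674d1da: {0b9abca, 2fb8647, 674d1da, 7883f31, 84291cc, aa29196, d247df2, d77888f, e8bb6c3, eb9017c, f186fc8}.
In c90a985's history but not 674d1da's: {0f77a2a, 83ac1c2, c90a985} — 3 commits.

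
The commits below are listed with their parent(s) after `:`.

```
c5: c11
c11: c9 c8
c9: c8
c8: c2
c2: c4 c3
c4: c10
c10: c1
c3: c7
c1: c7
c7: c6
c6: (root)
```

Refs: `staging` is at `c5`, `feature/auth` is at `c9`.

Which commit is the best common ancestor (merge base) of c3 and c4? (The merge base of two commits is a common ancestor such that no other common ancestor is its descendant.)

c7

Ancestors of c3: {c3, c6, c7}.
Ancestors of c4: {c1, c10, c4, c6, c7}.
Common ancestors: {c6, c7}.
Among these, c7 is not an ancestor of any other common ancestor — it is the merge base.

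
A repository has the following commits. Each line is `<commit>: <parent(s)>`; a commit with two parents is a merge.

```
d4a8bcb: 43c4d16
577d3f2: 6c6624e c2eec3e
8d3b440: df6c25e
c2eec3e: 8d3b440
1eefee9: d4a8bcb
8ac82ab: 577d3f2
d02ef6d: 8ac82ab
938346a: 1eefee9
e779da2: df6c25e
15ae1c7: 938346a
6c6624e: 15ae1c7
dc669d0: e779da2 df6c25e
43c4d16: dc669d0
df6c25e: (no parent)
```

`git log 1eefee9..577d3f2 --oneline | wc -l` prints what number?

Reachable from 577d3f2: {15ae1c7, 1eefee9, 43c4d16, 577d3f2, 6c6624e, 8d3b440, 938346a, c2eec3e, d4a8bcb, dc669d0, df6c25e, e779da2}.
Reachable from 1eefee9: {1eefee9, 43c4d16, d4a8bcb, dc669d0, df6c25e, e779da2}.
In 577d3f2's history but not 1eefee9's: {15ae1c7, 577d3f2, 6c6624e, 8d3b440, 938346a, c2eec3e} — 6 commits.

6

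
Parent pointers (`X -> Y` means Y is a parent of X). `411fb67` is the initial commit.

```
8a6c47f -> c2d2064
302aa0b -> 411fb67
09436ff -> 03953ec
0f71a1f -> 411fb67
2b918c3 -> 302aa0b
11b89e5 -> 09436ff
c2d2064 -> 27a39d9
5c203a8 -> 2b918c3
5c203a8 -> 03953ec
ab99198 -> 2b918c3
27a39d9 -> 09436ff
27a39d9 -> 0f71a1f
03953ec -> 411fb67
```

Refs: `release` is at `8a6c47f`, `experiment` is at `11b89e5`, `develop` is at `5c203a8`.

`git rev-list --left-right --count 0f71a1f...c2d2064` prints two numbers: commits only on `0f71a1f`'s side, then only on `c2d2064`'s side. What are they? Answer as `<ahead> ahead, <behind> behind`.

0 ahead, 4 behind

Reachable from 0f71a1f: {0f71a1f, 411fb67}.
Reachable from c2d2064: {03953ec, 09436ff, 0f71a1f, 27a39d9, 411fb67, c2d2064}.
Only in 0f71a1f's history (ahead): {} — 0.
Only in c2d2064's history (behind): {03953ec, 09436ff, 27a39d9, c2d2064} — 4.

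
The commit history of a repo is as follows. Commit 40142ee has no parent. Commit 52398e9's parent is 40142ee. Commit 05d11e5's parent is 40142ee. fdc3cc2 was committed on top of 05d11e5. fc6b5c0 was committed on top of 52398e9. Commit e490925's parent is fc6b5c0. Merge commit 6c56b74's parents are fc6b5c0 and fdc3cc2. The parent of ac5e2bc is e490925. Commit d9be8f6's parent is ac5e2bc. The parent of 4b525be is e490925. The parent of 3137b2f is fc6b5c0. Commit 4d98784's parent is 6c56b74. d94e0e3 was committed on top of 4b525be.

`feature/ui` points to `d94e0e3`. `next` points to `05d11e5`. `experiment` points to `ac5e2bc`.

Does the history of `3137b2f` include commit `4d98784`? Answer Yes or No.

No

Ancestors of 3137b2f: {3137b2f, 40142ee, 52398e9, fc6b5c0}.
4d98784 is not in that set, so it is not an ancestor of 3137b2f.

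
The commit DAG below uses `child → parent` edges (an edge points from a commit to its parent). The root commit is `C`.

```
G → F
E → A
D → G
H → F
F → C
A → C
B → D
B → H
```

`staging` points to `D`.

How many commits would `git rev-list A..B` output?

Reachable from B: {B, C, D, F, G, H}.
Reachable from A: {A, C}.
In B's history but not A's: {B, D, F, G, H} — 5 commits.

5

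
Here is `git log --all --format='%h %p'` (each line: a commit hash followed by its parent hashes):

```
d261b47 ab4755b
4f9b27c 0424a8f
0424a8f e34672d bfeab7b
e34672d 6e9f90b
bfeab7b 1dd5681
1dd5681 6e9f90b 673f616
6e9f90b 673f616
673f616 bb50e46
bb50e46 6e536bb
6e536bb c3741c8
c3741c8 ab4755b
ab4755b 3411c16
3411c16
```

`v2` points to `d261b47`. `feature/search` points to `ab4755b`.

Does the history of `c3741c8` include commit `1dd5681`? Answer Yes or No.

Ancestors of c3741c8: {3411c16, ab4755b, c3741c8}.
1dd5681 is not in that set, so it is not an ancestor of c3741c8.

No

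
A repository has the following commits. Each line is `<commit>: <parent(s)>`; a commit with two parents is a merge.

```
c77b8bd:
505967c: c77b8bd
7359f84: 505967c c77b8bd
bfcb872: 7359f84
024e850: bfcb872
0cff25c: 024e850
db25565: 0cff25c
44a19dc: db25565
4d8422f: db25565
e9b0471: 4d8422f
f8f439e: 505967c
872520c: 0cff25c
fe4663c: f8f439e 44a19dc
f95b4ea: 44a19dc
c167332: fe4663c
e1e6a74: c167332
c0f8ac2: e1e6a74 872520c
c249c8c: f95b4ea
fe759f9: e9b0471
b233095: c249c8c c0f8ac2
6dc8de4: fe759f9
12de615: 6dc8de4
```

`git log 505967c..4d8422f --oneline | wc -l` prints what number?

6

Reachable from 4d8422f: {024e850, 0cff25c, 4d8422f, 505967c, 7359f84, bfcb872, c77b8bd, db25565}.
Reachable from 505967c: {505967c, c77b8bd}.
In 4d8422f's history but not 505967c's: {024e850, 0cff25c, 4d8422f, 7359f84, bfcb872, db25565} — 6 commits.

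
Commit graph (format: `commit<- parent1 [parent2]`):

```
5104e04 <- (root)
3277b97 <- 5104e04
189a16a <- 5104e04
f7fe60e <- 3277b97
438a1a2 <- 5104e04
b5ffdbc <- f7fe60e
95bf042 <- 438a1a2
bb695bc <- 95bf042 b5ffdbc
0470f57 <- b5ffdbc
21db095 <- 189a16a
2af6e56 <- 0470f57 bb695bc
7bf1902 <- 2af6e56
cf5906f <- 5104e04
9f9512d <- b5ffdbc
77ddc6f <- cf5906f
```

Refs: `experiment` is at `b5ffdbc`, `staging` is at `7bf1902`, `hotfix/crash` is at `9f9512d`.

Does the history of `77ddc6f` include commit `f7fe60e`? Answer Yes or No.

Ancestors of 77ddc6f: {5104e04, 77ddc6f, cf5906f}.
f7fe60e is not in that set, so it is not an ancestor of 77ddc6f.

No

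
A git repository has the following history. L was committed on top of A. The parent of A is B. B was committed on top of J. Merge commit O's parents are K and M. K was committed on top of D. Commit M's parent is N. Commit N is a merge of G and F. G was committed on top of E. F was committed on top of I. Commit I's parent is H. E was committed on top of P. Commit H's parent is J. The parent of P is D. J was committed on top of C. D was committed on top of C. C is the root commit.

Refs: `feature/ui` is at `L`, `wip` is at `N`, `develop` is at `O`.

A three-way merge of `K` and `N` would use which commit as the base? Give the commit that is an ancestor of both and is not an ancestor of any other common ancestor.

Ancestors of K: {C, D, K}.
Ancestors of N: {C, D, E, F, G, H, I, J, N, P}.
Common ancestors: {C, D}.
Among these, D is not an ancestor of any other common ancestor — it is the merge base.

D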